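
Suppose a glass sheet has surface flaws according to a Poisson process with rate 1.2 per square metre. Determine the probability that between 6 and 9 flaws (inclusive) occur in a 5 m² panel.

0.4704

Over the interval, μ = 1.2 × 5 = 6 (a 5 m² panel = 5 square metres).
P(6 ≤ N ≤ 9) = Σ_{j=6}^{9} e^(−6) · 6^j/j! ≈ 0.4704.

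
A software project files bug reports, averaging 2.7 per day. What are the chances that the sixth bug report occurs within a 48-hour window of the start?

0.4539

Over the interval, μ = 2.7 × 2 = 5.4 (a 48-hour window = 2 days).
The sixth arrival falls in the interval iff at least 6 events occur there: P(S_6 ≤ t) = P(N ≥ 6) = 1 − P(N ≤ 5) ≈ 0.4539.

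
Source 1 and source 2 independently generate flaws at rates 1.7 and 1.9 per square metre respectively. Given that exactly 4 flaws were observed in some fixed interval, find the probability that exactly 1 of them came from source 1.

Given the total, each event is independently from source 1 with probability p = λ_1/(λ_1+λ_2) = 1.7/3.6 ≈ 0.4722.
So K ~ Binomial(4, 1.7/3.6): P(K = 1) = C(4,1) · (1.7/3.6)^1 · (1.9/3.6)^3 ≈ 0.2777.

0.2777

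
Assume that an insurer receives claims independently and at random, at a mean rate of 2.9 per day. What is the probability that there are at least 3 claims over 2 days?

0.9285

Over the interval, μ = 2.9 × 2 = 5.8 (2 days).
P(N ≥ 3) = 1 − P(N ≤ 2) = 1 − Σ_{j=0}^{2} e^(−μ) μ^j/j! ≈ 0.9285.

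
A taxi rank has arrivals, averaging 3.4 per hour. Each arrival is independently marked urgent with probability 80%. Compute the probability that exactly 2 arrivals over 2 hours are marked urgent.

Thinning: the arrivals that are marked urgent themselves form a Poisson process with rate 0.8 × 3.4 = 2.72 per hour.
Over the interval, μ = 2.72 × 2 = 5.44 (2 hours).
P(N = 2) = e^(−5.44) · 5.44^2/2! ≈ 0.0642.

0.0642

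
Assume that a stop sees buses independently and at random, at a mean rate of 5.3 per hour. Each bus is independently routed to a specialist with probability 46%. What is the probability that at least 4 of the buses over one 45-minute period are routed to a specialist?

0.1133

Thinning: the buses that are routed to a specialist themselves form a Poisson process with rate 0.46 × 5.3 = 2.438 per hour.
Over the interval, μ = 2.438 × 0.75 = 1.8285 (a 45-minute period = 0.75 hours).
P(N ≥ 4) = 1 − P(N ≤ 3) ≈ 0.1133.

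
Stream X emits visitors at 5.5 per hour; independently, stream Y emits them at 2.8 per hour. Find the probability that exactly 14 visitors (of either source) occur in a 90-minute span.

Independent Poisson processes superpose: combined rate λ = 5.5 + 2.8 = 8.3 per hour.
Over the interval, μ = 8.3 × 1.5 = 12.45 (a 90-minute span = 1.5 hours).
P(N = 14) = e^(−12.45) · 12.45^14/14! ≈ 0.0966.

0.0966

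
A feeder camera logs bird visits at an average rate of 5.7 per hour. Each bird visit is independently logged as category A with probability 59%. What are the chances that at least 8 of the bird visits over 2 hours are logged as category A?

0.3605

Thinning: the bird visits that are logged as category A themselves form a Poisson process with rate 0.59 × 5.7 = 3.363 per hour.
Over the interval, μ = 3.363 × 2 = 6.726 (2 hours).
P(N ≥ 8) = 1 − P(N ≤ 7) ≈ 0.3605.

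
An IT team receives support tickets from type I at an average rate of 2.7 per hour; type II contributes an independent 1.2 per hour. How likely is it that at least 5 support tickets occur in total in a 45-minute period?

0.1723

Independent Poisson processes superpose: combined rate λ = 2.7 + 1.2 = 3.9 per hour.
Over the interval, μ = 3.9 × 0.75 = 2.925 (a 45-minute period = 0.75 hours).
P(N ≥ 5) = 1 − P(N ≤ 4) ≈ 0.1723.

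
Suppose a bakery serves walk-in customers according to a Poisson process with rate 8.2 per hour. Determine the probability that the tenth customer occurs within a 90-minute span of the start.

Over the interval, μ = 8.2 × 1.5 = 12.3 (a 90-minute span = 1.5 hours).
The tenth arrival falls in the interval iff at least 10 events occur there: P(S_10 ≤ t) = P(N ≥ 10) = 1 − P(N ≤ 9) ≈ 0.7828.

0.7828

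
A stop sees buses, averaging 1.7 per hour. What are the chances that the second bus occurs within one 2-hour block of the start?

Over the interval, μ = 1.7 × 2 = 3.4 (a 2-hour block = 2 hours).
The second arrival falls in the interval iff at least 2 events occur there: P(S_2 ≤ t) = P(N ≥ 2) = 1 − P(N ≤ 1) ≈ 0.8532.

0.8532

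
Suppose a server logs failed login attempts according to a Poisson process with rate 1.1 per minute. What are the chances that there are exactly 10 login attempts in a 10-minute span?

Over the interval, μ = 1.1 × 10 = 11 (a 10-minute span = 10 minutes).
P(N = 10) = e^(−μ) μ^10/10! = e^(−11) · 11^10/3628800 ≈ 0.1194.

0.1194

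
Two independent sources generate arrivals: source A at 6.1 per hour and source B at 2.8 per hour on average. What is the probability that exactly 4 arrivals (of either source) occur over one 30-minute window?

0.1908

Independent Poisson processes superpose: combined rate λ = 6.1 + 2.8 = 8.9 per hour.
Over the interval, μ = 8.9 × 0.5 = 4.45 (a 30-minute window = 0.5 hours).
P(N = 4) = e^(−4.45) · 4.45^4/4! ≈ 0.1908.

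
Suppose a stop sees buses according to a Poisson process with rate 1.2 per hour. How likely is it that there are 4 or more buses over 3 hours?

Over the interval, μ = 1.2 × 3 = 3.6 (3 hours).
P(N ≥ 4) = 1 − P(N ≤ 3) = 1 − Σ_{j=0}^{3} e^(−μ) μ^j/j! ≈ 0.4848.

0.4848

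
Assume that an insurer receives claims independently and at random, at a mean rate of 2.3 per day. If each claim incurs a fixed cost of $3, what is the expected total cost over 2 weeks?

E[N] = 2.3 × 14 = 32.2 (2 weeks = 14 days); E[cost] = 32.2 × $3 = $96.6.

$96.6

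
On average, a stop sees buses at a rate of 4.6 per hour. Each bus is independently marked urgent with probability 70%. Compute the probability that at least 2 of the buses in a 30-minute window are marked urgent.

0.4783

Thinning: the buses that are marked urgent themselves form a Poisson process with rate 0.7 × 4.6 = 3.22 per hour.
Over the interval, μ = 3.22 × 0.5 = 1.61 (a 30-minute window = 0.5 hours).
P(N ≥ 2) = 1 − P(N ≤ 1) ≈ 0.4783.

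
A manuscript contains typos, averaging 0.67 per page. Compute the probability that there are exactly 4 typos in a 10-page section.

0.1034

Over the interval, μ = 0.67 × 10 = 6.7 (a 10-page section = 10 pages).
P(N = 4) = e^(−μ) μ^4/4! = e^(−6.7) · 6.7^4/24 ≈ 0.1034.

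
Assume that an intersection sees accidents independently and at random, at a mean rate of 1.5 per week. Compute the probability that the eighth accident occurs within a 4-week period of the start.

0.2560

Over the interval, μ = 1.5 × 4 = 6 (a 4-week period = 4 weeks).
The eighth arrival falls in the interval iff at least 8 events occur there: P(S_8 ≤ t) = P(N ≥ 8) = 1 − P(N ≤ 7) ≈ 0.2560.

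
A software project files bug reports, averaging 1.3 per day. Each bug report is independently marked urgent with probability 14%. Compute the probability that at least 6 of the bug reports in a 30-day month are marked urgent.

Thinning: the bug reports that are marked urgent themselves form a Poisson process with rate 0.14 × 1.3 = 0.182 per day.
Over the interval, μ = 0.182 × 30 = 5.46 (a 30-day month = 30 days).
P(N ≥ 6) = 1 − P(N ≤ 5) ≈ 0.4642.

0.4642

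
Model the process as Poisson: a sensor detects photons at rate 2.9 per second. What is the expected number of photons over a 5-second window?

E[N] = λt = 2.9 × 5 = 14.5 (a 5-second window = 5 seconds).

14.5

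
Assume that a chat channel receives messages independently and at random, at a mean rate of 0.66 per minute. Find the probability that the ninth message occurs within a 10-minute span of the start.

0.2204

Over the interval, μ = 0.66 × 10 = 6.6 (a 10-minute span = 10 minutes).
The ninth arrival falls in the interval iff at least 9 events occur there: P(S_9 ≤ t) = P(N ≥ 9) = 1 − P(N ≤ 8) ≈ 0.2204.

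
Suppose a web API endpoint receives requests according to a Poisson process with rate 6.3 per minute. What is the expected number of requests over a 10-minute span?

E[N] = λt = 6.3 × 10 = 63 (a 10-minute span = 10 minutes).

63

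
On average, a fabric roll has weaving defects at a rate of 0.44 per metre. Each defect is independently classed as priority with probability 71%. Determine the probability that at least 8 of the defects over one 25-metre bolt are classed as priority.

0.5202

Thinning: the defects that are classed as priority themselves form a Poisson process with rate 0.71 × 0.44 = 0.3124 per metre.
Over the interval, μ = 0.3124 × 25 = 7.81 (a 25-metre bolt = 25 metres).
P(N ≥ 8) = 1 − P(N ≤ 7) ≈ 0.5202.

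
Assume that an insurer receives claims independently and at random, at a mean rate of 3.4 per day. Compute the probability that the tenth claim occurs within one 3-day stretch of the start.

Over the interval, μ = 3.4 × 3 = 10.2 (a 3-day stretch = 3 days).
The tenth arrival falls in the interval iff at least 10 events occur there: P(S_10 ≤ t) = P(N ≥ 10) = 1 − P(N ≤ 9) ≈ 0.5668.

0.5668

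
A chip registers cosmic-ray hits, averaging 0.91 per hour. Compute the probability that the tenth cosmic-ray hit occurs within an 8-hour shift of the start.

0.1990

Over the interval, μ = 0.91 × 8 = 7.28 (an 8-hour shift = 8 hours).
The tenth arrival falls in the interval iff at least 10 events occur there: P(S_10 ≤ t) = P(N ≥ 10) = 1 − P(N ≤ 9) ≈ 0.1990.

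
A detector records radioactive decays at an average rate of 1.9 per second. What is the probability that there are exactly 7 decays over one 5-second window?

Over the interval, μ = 1.9 × 5 = 9.5 (a 5-second window = 5 seconds).
P(N = 7) = e^(−μ) μ^7/7! = e^(−9.5) · 9.5^7/5040 ≈ 0.1037.

0.1037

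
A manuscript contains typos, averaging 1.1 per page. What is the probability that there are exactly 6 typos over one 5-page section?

Over the interval, μ = 1.1 × 5 = 5.5 (a 5-page section = 5 pages).
P(N = 6) = e^(−μ) μ^6/6! = e^(−5.5) · 5.5^6/720 ≈ 0.1571.

0.1571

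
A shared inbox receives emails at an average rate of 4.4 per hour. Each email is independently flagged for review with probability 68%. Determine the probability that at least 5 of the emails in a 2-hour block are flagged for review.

0.7128

Thinning: the emails that are flagged for review themselves form a Poisson process with rate 0.68 × 4.4 = 2.992 per hour.
Over the interval, μ = 2.992 × 2 = 5.984 (a 2-hour block = 2 hours).
P(N ≥ 5) = 1 − P(N ≤ 4) ≈ 0.7128.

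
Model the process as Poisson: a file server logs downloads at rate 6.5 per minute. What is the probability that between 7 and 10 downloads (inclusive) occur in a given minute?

0.4066

With mean μ = 6.5 per minute,
P(7 ≤ N ≤ 10) = Σ_{j=7}^{10} e^(−6.5) · 6.5^j/j! ≈ 0.4066.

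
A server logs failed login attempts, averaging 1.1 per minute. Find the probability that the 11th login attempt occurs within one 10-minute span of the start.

Over the interval, μ = 1.1 × 10 = 11 (a 10-minute span = 10 minutes).
The 11th arrival falls in the interval iff at least 11 events occur there: P(S_11 ≤ t) = P(N ≥ 11) = 1 − P(N ≤ 10) ≈ 0.5401.

0.5401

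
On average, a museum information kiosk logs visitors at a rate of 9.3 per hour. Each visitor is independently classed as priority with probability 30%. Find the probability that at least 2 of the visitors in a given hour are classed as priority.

Thinning: the visitors that are classed as priority themselves form a Poisson process with rate 0.3 × 9.3 = 2.79 per hour.
So μ = 2.79.
P(N ≥ 2) = 1 − P(N ≤ 1) ≈ 0.7672.

0.7672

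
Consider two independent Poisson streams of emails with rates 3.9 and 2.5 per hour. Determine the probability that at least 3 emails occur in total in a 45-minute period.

Independent Poisson processes superpose: combined rate λ = 3.9 + 2.5 = 6.4 per hour.
Over the interval, μ = 6.4 × 0.75 = 4.8 (a 45-minute period = 0.75 hours).
P(N ≥ 3) = 1 − P(N ≤ 2) ≈ 0.8575.

0.8575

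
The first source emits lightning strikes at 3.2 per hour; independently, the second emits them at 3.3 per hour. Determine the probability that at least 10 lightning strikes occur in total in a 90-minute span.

0.5104

Independent Poisson processes superpose: combined rate λ = 3.2 + 3.3 = 6.5 per hour.
Over the interval, μ = 6.5 × 1.5 = 9.75 (a 90-minute span = 1.5 hours).
P(N ≥ 10) = 1 − P(N ≤ 9) ≈ 0.5104.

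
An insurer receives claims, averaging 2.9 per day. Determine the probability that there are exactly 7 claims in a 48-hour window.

0.1326

Over the interval, μ = 2.9 × 2 = 5.8 (a 48-hour window = 2 days).
P(N = 7) = e^(−μ) μ^7/7! = e^(−5.8) · 5.8^7/5040 ≈ 0.1326.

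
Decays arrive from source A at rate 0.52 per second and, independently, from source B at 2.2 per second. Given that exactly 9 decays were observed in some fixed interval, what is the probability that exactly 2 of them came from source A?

Given the total, each event is independently from source A with probability p = λ_A/(λ_A+λ_B) = 0.52/2.72 ≈ 0.1912.
So K ~ Binomial(9, 0.52/2.72): P(K = 2) = C(9,2) · (0.52/2.72)^2 · (2.2/2.72)^7 ≈ 0.2980.

0.2980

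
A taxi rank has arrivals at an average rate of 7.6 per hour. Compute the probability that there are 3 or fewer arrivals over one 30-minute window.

0.4735

Over the interval, μ = 7.6 × 0.5 = 3.8 (a 30-minute window = 0.5 hours).
P(N ≤ 3) = Σ_{j=0}^{3} e^(−μ) μ^j/j! ≈ 0.4735.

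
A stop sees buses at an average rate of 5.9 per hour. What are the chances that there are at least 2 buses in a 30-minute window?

Over the interval, μ = 5.9 × 0.5 = 2.95 (a 30-minute window = 0.5 hours).
P(N ≥ 2) = 1 − P(N ≤ 1) = 1 − Σ_{j=0}^{1} e^(−μ) μ^j/j! ≈ 0.7933.

0.7933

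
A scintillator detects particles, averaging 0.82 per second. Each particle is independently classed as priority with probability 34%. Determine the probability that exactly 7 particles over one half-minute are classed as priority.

Thinning: the particles that are classed as priority themselves form a Poisson process with rate 0.34 × 0.82 = 0.2788 per second.
Over the interval, μ = 0.2788 × 30 = 8.364 (a half-minute = 30 seconds).
P(N = 7) = e^(−8.364) · 8.364^7/7! ≈ 0.1324.

0.1324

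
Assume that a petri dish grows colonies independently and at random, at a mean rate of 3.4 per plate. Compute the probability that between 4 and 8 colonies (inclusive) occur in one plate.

With mean μ = 3.4 per plate,
P(4 ≤ N ≤ 8) = Σ_{j=4}^{8} e^(−3.4) · 3.4^j/j! ≈ 0.4334.

0.4334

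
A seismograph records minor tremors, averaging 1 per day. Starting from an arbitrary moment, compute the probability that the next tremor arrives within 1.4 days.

0.7534

Inter-arrival times are exponential with rate λ = 1 per day.
P(T ≤ 1.4) = 1 − e^(−λt) = 1 − e^(−1 × 1.4) = 1 − e^(−1.4) ≈ 0.7534.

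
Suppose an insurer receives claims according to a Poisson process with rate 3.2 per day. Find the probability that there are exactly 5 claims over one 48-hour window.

0.1487

Over the interval, μ = 3.2 × 2 = 6.4 (a 48-hour window = 2 days).
P(N = 5) = e^(−μ) μ^5/5! = e^(−6.4) · 6.4^5/120 ≈ 0.1487.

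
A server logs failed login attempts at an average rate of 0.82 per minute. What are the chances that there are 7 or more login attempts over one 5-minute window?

0.1214

Over the interval, μ = 0.82 × 5 = 4.1 (a 5-minute window = 5 minutes).
P(N ≥ 7) = 1 − P(N ≤ 6) = 1 − Σ_{j=0}^{6} e^(−μ) μ^j/j! ≈ 0.1214.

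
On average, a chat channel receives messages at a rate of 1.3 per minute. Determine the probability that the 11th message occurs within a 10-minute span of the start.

0.7483

Over the interval, μ = 1.3 × 10 = 13 (a 10-minute span = 10 minutes).
The 11th arrival falls in the interval iff at least 11 events occur there: P(S_11 ≤ t) = P(N ≥ 11) = 1 − P(N ≤ 10) ≈ 0.7483.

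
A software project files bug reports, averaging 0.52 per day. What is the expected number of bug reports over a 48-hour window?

1.04

E[N] = λt = 0.52 × 2 = 1.04 (a 48-hour window = 2 days).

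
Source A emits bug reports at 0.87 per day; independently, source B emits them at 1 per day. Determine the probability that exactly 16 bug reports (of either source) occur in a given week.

0.0734

Independent Poisson processes superpose: combined rate λ = 0.87 + 1 = 1.87 per day.
Over the interval, μ = 1.87 × 7 = 13.09 (a week = 7 days).
P(N = 16) = e^(−13.09) · 13.09^16/16! ≈ 0.0734.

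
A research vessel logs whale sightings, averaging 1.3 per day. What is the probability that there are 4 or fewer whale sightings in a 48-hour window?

0.8774

Over the interval, μ = 1.3 × 2 = 2.6 (a 48-hour window = 2 days).
P(N ≤ 4) = Σ_{j=0}^{4} e^(−μ) μ^j/j! ≈ 0.8774.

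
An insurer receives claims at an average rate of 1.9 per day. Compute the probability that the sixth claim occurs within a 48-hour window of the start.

Over the interval, μ = 1.9 × 2 = 3.8 (a 48-hour window = 2 days).
The sixth arrival falls in the interval iff at least 6 events occur there: P(S_6 ≤ t) = P(N ≥ 6) = 1 − P(N ≤ 5) ≈ 0.1844.

0.1844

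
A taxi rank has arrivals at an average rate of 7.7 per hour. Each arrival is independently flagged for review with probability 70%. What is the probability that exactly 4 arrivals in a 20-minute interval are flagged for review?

Thinning: the arrivals that are flagged for review themselves form a Poisson process with rate 0.7 × 7.7 = 5.39 per hour.
Over the interval, μ = 5.39 × 1/3 ≈ 1.79667 (a 20-minute interval = 1/3 hours).
P(N = 4) = e^(−1.79667) · 1.79667^4/4! ≈ 0.0720.

0.0720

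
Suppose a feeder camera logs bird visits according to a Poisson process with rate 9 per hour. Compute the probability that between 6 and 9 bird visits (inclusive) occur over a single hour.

0.4717

With mean μ = 9 per hour,
P(6 ≤ N ≤ 9) = Σ_{j=6}^{9} e^(−9) · 9^j/j! ≈ 0.4717.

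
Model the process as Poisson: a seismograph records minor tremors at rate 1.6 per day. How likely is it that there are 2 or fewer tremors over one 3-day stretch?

0.1425

Over the interval, μ = 1.6 × 3 = 4.8 (a 3-day stretch = 3 days).
P(N ≤ 2) = Σ_{j=0}^{2} e^(−μ) μ^j/j! ≈ 0.1425.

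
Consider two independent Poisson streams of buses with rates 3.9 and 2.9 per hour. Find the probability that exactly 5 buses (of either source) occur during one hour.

Independent Poisson processes superpose: combined rate λ = 3.9 + 2.9 = 6.8 per hour.
So μ = 6.8.
P(N = 5) = e^(−6.8) · 6.8^5/5! ≈ 0.1349.

0.1349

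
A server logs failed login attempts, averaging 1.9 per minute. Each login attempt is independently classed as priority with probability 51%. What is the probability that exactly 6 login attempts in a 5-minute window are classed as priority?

Thinning: the login attempts that are classed as priority themselves form a Poisson process with rate 0.51 × 1.9 = 0.969 per minute.
Over the interval, μ = 0.969 × 5 = 4.845 (a 5-minute window = 5 minutes).
P(N = 6) = e^(−4.845) · 4.845^6/6! ≈ 0.1413.

0.1413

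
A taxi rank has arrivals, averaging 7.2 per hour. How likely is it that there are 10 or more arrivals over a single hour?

With mean μ = 7.2 per hour,
P(N ≥ 10) = 1 − P(N ≤ 9) = 1 − Σ_{j=0}^{9} e^(−μ) μ^j/j! ≈ 0.1904.

0.1904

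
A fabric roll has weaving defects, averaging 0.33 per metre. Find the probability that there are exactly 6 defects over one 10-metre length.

0.0662

Over the interval, μ = 0.33 × 10 = 3.3 (a 10-metre length = 10 metres).
P(N = 6) = e^(−μ) μ^6/6! = e^(−3.3) · 3.3^6/720 ≈ 0.0662.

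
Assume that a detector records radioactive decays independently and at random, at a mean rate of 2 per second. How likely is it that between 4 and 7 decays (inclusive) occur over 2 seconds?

0.5154

Over the interval, μ = 2 × 2 = 4 (2 seconds).
P(4 ≤ N ≤ 7) = Σ_{j=4}^{7} e^(−4) · 4^j/j! ≈ 0.5154.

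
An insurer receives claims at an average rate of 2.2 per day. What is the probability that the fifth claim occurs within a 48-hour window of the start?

Over the interval, μ = 2.2 × 2 = 4.4 (a 48-hour window = 2 days).
The fifth arrival falls in the interval iff at least 5 events occur there: P(S_5 ≤ t) = P(N ≥ 5) = 1 − P(N ≤ 4) ≈ 0.4488.

0.4488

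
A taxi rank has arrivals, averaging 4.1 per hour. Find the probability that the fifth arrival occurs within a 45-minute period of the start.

0.1975

Over the interval, μ = 4.1 × 0.75 = 3.075 (a 45-minute period = 0.75 hours).
The fifth arrival falls in the interval iff at least 5 events occur there: P(S_5 ≤ t) = P(N ≥ 5) = 1 − P(N ≤ 4) ≈ 0.1975.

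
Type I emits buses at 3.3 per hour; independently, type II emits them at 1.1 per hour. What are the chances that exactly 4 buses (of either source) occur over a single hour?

Independent Poisson processes superpose: combined rate λ = 3.3 + 1.1 = 4.4 per hour.
So μ = 4.4.
P(N = 4) = e^(−4.4) · 4.4^4/4! ≈ 0.1917.

0.1917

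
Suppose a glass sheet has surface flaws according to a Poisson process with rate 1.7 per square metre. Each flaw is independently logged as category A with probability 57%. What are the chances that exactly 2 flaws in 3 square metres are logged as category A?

0.2309

Thinning: the flaws that are logged as category A themselves form a Poisson process with rate 0.57 × 1.7 = 0.969 per square metre.
Over the interval, μ = 0.969 × 3 = 2.907 (3 square metres).
P(N = 2) = e^(−2.907) · 2.907^2/2! ≈ 0.2309.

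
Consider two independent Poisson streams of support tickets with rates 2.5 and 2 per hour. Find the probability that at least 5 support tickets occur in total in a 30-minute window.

Independent Poisson processes superpose: combined rate λ = 2.5 + 2 = 4.5 per hour.
Over the interval, μ = 4.5 × 0.5 = 2.25 (a 30-minute window = 0.5 hours).
P(N ≥ 5) = 1 − P(N ≤ 4) ≈ 0.0780.

0.0780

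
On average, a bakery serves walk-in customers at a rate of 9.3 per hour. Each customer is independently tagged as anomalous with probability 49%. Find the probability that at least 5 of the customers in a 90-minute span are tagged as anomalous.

Thinning: the customers that are tagged as anomalous themselves form a Poisson process with rate 0.49 × 9.3 = 4.557 per hour.
Over the interval, μ = 4.557 × 1.5 = 6.8355 (a 90-minute span = 1.5 hours).
P(N ≥ 5) = 1 − P(N ≤ 4) ≈ 0.8115.

0.8115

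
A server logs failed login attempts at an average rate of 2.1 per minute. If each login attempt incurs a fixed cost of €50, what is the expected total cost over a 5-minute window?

€525

E[N] = 2.1 × 5 = 10.5 (a 5-minute window = 5 minutes); E[cost] = 10.5 × €50 = €525.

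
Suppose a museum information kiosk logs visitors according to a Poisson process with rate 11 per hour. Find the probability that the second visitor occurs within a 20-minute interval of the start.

Over the interval, μ = 11 × 1/3 ≈ 3.66667 (a 20-minute interval = 1/3 hours).
The second arrival falls in the interval iff at least 2 events occur there: P(S_2 ≤ t) = P(N ≥ 2) = 1 − P(N ≤ 1) ≈ 0.8807.

0.8807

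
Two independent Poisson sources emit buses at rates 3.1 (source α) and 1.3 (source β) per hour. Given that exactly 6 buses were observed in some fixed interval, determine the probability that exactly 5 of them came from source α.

0.3077

Given the total, each event is independently from source α with probability p = λ_α/(λ_α+λ_β) = 3.1/4.4 ≈ 0.7045.
So K ~ Binomial(6, 3.1/4.4): P(K = 5) = C(6,5) · (3.1/4.4)^5 · (1.3/4.4)^1 ≈ 0.3077.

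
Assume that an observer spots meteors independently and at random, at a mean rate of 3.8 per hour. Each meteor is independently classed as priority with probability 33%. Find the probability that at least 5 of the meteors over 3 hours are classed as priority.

Thinning: the meteors that are classed as priority themselves form a Poisson process with rate 0.33 × 3.8 = 1.254 per hour.
Over the interval, μ = 1.254 × 3 = 3.762 (3 hours).
P(N ≥ 5) = 1 − P(N ≤ 4) ≈ 0.3248.

0.3248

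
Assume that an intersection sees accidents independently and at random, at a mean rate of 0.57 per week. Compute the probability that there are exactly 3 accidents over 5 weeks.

0.2232

Over the interval, μ = 0.57 × 5 = 2.85 (5 weeks).
P(N = 3) = e^(−μ) μ^3/3! = e^(−2.85) · 2.85^3/6 ≈ 0.2232.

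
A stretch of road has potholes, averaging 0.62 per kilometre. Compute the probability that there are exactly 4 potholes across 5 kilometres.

0.1733

Over the interval, μ = 0.62 × 5 = 3.1 (5 kilometres).
P(N = 4) = e^(−μ) μ^4/4! = e^(−3.1) · 3.1^4/24 ≈ 0.1733.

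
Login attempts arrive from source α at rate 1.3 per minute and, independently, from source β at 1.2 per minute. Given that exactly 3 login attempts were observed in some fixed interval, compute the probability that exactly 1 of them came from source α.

0.3594

Given the total, each event is independently from source α with probability p = λ_α/(λ_α+λ_β) = 1.3/2.5 = 0.5200.
So K ~ Binomial(3, 1.3/2.5): P(K = 1) = C(3,1) · (1.3/2.5)^1 · (1.2/2.5)^2 ≈ 0.3594.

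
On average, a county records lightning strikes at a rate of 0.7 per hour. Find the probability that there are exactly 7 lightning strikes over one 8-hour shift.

Over the interval, μ = 0.7 × 8 = 5.6 (an 8-hour shift = 8 hours).
P(N = 7) = e^(−μ) μ^7/7! = e^(−5.6) · 5.6^7/5040 ≈ 0.1267.

0.1267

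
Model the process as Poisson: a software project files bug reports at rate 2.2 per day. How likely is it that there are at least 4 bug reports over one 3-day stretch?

0.8948

Over the interval, μ = 2.2 × 3 = 6.6 (a 3-day stretch = 3 days).
P(N ≥ 4) = 1 − P(N ≤ 3) = 1 − Σ_{j=0}^{3} e^(−μ) μ^j/j! ≈ 0.8948.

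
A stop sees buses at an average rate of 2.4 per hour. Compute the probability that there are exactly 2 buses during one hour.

0.2613

With mean μ = 2.4 per hour,
P(N = 2) = e^(−μ) μ^2/2! = e^(−2.4) · 2.4^2/2 ≈ 0.2613.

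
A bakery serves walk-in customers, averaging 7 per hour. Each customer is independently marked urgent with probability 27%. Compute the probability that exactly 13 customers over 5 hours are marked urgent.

0.0606

Thinning: the customers that are marked urgent themselves form a Poisson process with rate 0.27 × 7 = 1.89 per hour.
Over the interval, μ = 1.89 × 5 = 9.45 (5 hours).
P(N = 13) = e^(−9.45) · 9.45^13/13! ≈ 0.0606.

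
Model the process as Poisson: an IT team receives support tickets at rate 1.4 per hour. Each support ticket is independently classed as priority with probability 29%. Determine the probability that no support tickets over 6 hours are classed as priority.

0.0875

Thinning: the support tickets that are classed as priority themselves form a Poisson process with rate 0.29 × 1.4 = 0.406 per hour.
Over the interval, μ = 0.406 × 6 = 2.436 (6 hours).
P(N = 0) = e^(−2.436) · 2.436^0/0! ≈ 0.0875.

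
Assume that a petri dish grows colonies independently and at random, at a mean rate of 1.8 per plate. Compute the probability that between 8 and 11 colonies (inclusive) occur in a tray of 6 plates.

Over the interval, μ = 1.8 × 6 = 10.8 (a tray of 6 plates = 6 plates).
P(8 ≤ N ≤ 11) = Σ_{j=8}^{11} e^(−10.8) · 10.8^j/j! ≈ 0.4465.

0.4465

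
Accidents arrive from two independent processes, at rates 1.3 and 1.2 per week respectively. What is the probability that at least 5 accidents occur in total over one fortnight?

0.5595

Independent Poisson processes superpose: combined rate λ = 1.3 + 1.2 = 2.5 per week.
Over the interval, μ = 2.5 × 2 = 5 (a fortnight = 2 weeks).
P(N ≥ 5) = 1 − P(N ≤ 4) ≈ 0.5595.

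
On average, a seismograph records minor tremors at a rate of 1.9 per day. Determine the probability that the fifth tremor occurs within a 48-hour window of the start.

Over the interval, μ = 1.9 × 2 = 3.8 (a 48-hour window = 2 days).
The fifth arrival falls in the interval iff at least 5 events occur there: P(S_5 ≤ t) = P(N ≥ 5) = 1 − P(N ≤ 4) ≈ 0.3322.

0.3322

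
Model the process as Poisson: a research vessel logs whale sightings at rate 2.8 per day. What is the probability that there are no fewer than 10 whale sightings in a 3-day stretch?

0.3341

Over the interval, μ = 2.8 × 3 = 8.4 (a 3-day stretch = 3 days).
P(N ≥ 10) = 1 − P(N ≤ 9) = 1 − Σ_{j=0}^{9} e^(−μ) μ^j/j! ≈ 0.3341.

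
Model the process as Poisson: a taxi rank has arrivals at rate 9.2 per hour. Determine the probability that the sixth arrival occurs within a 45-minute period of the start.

0.6863

Over the interval, μ = 9.2 × 0.75 = 6.9 (a 45-minute period = 0.75 hours).
The sixth arrival falls in the interval iff at least 6 events occur there: P(S_6 ≤ t) = P(N ≥ 6) = 1 − P(N ≤ 5) ≈ 0.6863.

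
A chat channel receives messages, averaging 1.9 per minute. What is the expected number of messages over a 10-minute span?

19

E[N] = λt = 1.9 × 10 = 19 (a 10-minute span = 10 minutes).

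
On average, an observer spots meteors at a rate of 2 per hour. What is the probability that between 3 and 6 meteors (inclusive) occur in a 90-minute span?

0.5433

Over the interval, μ = 2 × 1.5 = 3 (a 90-minute span = 1.5 hours).
P(3 ≤ N ≤ 6) = Σ_{j=3}^{6} e^(−3) · 3^j/j! ≈ 0.5433.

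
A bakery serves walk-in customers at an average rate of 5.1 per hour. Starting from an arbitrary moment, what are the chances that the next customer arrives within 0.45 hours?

0.8992

Inter-arrival times are exponential with rate λ = 5.1 per hour.
P(T ≤ 0.45) = 1 − e^(−λt) = 1 − e^(−5.1 × 0.45) = 1 − e^(−2.295) ≈ 0.8992.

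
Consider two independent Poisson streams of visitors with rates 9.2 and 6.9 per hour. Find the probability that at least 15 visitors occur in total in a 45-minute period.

Independent Poisson processes superpose: combined rate λ = 9.2 + 6.9 = 16.1 per hour.
Over the interval, μ = 16.1 × 0.75 = 12.075 (a 45-minute period = 0.75 hours).
P(N ≥ 15) = 1 − P(N ≤ 14) ≈ 0.2348.

0.2348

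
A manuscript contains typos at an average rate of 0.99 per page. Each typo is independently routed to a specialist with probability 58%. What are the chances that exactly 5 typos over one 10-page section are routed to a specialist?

0.1669

Thinning: the typos that are routed to a specialist themselves form a Poisson process with rate 0.58 × 0.99 = 0.5742 per page.
Over the interval, μ = 0.5742 × 10 = 5.742 (a 10-page section = 10 pages).
P(N = 5) = e^(−5.742) · 5.742^5/5! ≈ 0.1669.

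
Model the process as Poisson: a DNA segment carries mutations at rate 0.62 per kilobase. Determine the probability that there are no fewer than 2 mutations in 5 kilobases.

Over the interval, μ = 0.62 × 5 = 3.1 (5 kilobases).
P(N ≥ 2) = 1 − P(N ≤ 1) = 1 − Σ_{j=0}^{1} e^(−μ) μ^j/j! ≈ 0.8153.

0.8153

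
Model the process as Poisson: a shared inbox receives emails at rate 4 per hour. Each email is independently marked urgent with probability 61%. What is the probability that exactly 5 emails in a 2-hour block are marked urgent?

0.1752

Thinning: the emails that are marked urgent themselves form a Poisson process with rate 0.61 × 4 = 2.44 per hour.
Over the interval, μ = 2.44 × 2 = 4.88 (a 2-hour block = 2 hours).
P(N = 5) = e^(−4.88) · 4.88^5/5! ≈ 0.1752.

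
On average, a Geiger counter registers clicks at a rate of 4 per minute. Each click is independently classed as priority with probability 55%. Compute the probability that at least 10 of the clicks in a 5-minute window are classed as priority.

Thinning: the clicks that are classed as priority themselves form a Poisson process with rate 0.55 × 4 = 2.2 per minute.
Over the interval, μ = 2.2 × 5 = 11 (a 5-minute window = 5 minutes).
P(N ≥ 10) = 1 − P(N ≤ 9) ≈ 0.6595.

0.6595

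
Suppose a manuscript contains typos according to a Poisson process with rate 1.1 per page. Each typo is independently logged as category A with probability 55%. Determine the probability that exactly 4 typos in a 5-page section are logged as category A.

0.1694

Thinning: the typos that are logged as category A themselves form a Poisson process with rate 0.55 × 1.1 = 0.605 per page.
Over the interval, μ = 0.605 × 5 = 3.025 (a 5-page section = 5 pages).
P(N = 4) = e^(−3.025) · 3.025^4/4! ≈ 0.1694.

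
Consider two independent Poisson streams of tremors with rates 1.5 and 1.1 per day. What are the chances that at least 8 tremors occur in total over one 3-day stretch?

Independent Poisson processes superpose: combined rate λ = 1.5 + 1.1 = 2.6 per day.
Over the interval, μ = 2.6 × 3 = 7.8 (a 3-day stretch = 3 days).
P(N ≥ 8) = 1 − P(N ≤ 7) ≈ 0.5188.

0.5188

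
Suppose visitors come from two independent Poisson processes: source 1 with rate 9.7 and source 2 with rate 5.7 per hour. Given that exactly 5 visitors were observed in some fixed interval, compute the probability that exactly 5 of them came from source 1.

0.0991

Given the total, each event is independently from source 1 with probability p = λ_1/(λ_1+λ_2) = 9.7/15.4 ≈ 0.6299.
So K ~ Binomial(5, 9.7/15.4): P(K = 5) = C(5,5) · (9.7/15.4)^5 · (5.7/15.4)^0 ≈ 0.0991.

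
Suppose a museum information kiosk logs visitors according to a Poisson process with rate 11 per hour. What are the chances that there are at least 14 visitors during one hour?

0.2187

With mean μ = 11 per hour,
P(N ≥ 14) = 1 − P(N ≤ 13) = 1 − Σ_{j=0}^{13} e^(−μ) μ^j/j! ≈ 0.2187.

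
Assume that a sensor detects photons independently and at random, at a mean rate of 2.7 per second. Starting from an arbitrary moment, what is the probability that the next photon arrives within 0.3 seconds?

0.5551

Inter-arrival times are exponential with rate λ = 2.7 per second.
P(T ≤ 0.3) = 1 − e^(−λt) = 1 − e^(−2.7 × 0.3) = 1 − e^(−0.81) ≈ 0.5551.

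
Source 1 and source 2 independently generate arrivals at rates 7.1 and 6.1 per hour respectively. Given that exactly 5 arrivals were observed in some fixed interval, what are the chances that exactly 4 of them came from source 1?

Given the total, each event is independently from source 1 with probability p = λ_1/(λ_1+λ_2) = 7.1/13.2 ≈ 0.5379.
So K ~ Binomial(5, 7.1/13.2): P(K = 4) = C(5,4) · (7.1/13.2)^4 · (6.1/13.2)^1 ≈ 0.1934.

0.1934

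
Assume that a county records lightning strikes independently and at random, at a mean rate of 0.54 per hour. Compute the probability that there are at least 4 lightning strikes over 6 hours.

Over the interval, μ = 0.54 × 6 = 3.24 (6 hours).
P(N ≥ 4) = 1 − P(N ≤ 3) = 1 − Σ_{j=0}^{3} e^(−μ) μ^j/j! ≈ 0.4064.

0.4064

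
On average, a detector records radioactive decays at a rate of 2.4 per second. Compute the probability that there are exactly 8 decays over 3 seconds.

Over the interval, μ = 2.4 × 3 = 7.2 (3 seconds).
P(N = 8) = e^(−μ) μ^8/8! = e^(−7.2) · 7.2^8/40320 ≈ 0.1337.

0.1337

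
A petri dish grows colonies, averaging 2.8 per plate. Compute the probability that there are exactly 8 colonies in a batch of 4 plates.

Over the interval, μ = 2.8 × 4 = 11.2 (a batch of 4 plates = 4 plates).
P(N = 8) = e^(−μ) μ^8/8! = e^(−11.2) · 11.2^8/40320 ≈ 0.0840.

0.0840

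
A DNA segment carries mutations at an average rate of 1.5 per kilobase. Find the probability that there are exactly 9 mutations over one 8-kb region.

0.0874

Over the interval, μ = 1.5 × 8 = 12 (an 8-kb region = 8 kilobases).
P(N = 9) = e^(−μ) μ^9/9! = e^(−12) · 12^9/362880 ≈ 0.0874.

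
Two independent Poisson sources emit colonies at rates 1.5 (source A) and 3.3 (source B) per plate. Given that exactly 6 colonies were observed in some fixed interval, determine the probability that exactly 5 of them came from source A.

0.0123

Given the total, each event is independently from source A with probability p = λ_A/(λ_A+λ_B) = 1.5/4.8 = 0.3125.
So K ~ Binomial(6, 1.5/4.8): P(K = 5) = C(6,5) · (1.5/4.8)^5 · (3.3/4.8)^1 ≈ 0.0123.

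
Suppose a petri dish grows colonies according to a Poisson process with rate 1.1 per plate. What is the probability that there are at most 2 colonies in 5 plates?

0.0884

Over the interval, μ = 1.1 × 5 = 5.5 (5 plates).
P(N ≤ 2) = Σ_{j=0}^{2} e^(−μ) μ^j/j! ≈ 0.0884.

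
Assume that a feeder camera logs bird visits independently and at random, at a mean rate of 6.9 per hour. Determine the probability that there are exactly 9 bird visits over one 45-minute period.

Over the interval, μ = 6.9 × 0.75 = 5.175 (a 45-minute period = 0.75 hours).
P(N = 9) = e^(−μ) μ^9/9! = e^(−5.175) · 5.175^9/362880 ≈ 0.0415.

0.0415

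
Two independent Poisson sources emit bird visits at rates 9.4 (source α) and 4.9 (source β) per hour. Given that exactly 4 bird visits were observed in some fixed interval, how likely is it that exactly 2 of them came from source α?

0.3044

Given the total, each event is independently from source α with probability p = λ_α/(λ_α+λ_β) = 9.4/14.3 ≈ 0.6573.
So K ~ Binomial(4, 9.4/14.3): P(K = 2) = C(4,2) · (9.4/14.3)^2 · (4.9/14.3)^2 ≈ 0.3044.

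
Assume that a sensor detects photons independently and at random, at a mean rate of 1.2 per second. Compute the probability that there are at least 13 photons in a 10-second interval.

Over the interval, μ = 1.2 × 10 = 12 (a 10-second interval = 10 seconds).
P(N ≥ 13) = 1 − P(N ≤ 12) = 1 − Σ_{j=0}^{12} e^(−μ) μ^j/j! ≈ 0.4240.

0.4240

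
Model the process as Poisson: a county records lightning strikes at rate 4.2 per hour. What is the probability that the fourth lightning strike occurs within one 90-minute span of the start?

Over the interval, μ = 4.2 × 1.5 = 6.3 (a 90-minute span = 1.5 hours).
The fourth arrival falls in the interval iff at least 4 events occur there: P(S_4 ≤ t) = P(N ≥ 4) = 1 − P(N ≤ 3) ≈ 0.8736.

0.8736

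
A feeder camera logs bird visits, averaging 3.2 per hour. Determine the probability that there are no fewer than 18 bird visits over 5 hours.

Over the interval, μ = 3.2 × 5 = 16 (5 hours).
P(N ≥ 18) = 1 − P(N ≤ 17) = 1 − Σ_{j=0}^{17} e^(−μ) μ^j/j! ≈ 0.3407.

0.3407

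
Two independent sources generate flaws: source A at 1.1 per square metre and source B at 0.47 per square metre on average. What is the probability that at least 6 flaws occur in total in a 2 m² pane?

0.0987

Independent Poisson processes superpose: combined rate λ = 1.1 + 0.47 = 1.57 per square metre.
Over the interval, μ = 1.57 × 2 = 3.14 (a 2 m² pane = 2 square metres).
P(N ≥ 6) = 1 − P(N ≤ 5) ≈ 0.0987.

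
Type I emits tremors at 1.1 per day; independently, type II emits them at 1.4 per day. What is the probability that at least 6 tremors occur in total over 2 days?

0.3840

Independent Poisson processes superpose: combined rate λ = 1.1 + 1.4 = 2.5 per day.
Over the interval, μ = 2.5 × 2 = 5 (2 days).
P(N ≥ 6) = 1 − P(N ≤ 5) ≈ 0.3840.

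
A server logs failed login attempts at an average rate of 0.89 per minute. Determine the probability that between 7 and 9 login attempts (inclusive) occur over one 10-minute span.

Over the interval, μ = 0.89 × 10 = 8.9 (a 10-minute span = 10 minutes).
P(7 ≤ N ≤ 9) = Σ_{j=7}^{9} e^(−8.9) · 8.9^j/j! ≈ 0.3845.

0.3845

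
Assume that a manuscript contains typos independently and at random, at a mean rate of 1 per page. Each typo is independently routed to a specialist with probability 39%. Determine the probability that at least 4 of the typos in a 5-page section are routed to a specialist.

Thinning: the typos that are routed to a specialist themselves form a Poisson process with rate 0.39 × 1 = 0.39 per page.
Over the interval, μ = 0.39 × 5 = 1.95 (a 5-page section = 5 pages).
P(N ≥ 4) = 1 − P(N ≤ 3) ≈ 0.1340.

0.1340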